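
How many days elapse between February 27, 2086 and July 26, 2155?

Day-of-year of February 27, 2086: 58.
Day-of-year of July 26, 2155: 207.
2086 has 365 days, so 365 − 58 = 307 days remain in 2086.
Full years 2087–2154: 52 common + 16 leap = 52×365 + 16×366 = 24836 days.
Total: 307 + 24836 + 207 = 25350 days.

25350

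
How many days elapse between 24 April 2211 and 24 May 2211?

April 2211: 30 − 24 = 6 days remain.
May 1–24, 2211: 24 days.
Total: 6 + 24 = 30 days.

30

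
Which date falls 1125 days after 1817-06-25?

1820-07-24

Count 1125 days after June 25, 1817:
June 25, 1817 → June 25, 1818: 365 days.
June 25, 1818 → June 25, 1819: 365 days.
June 25, 1819 → June 25, 1820: 366 days (1820 is a leap year).
June 1820: 30 − 25 = 5 days remain.
July 1–24, 1820: 24 days.
Residual: 29 days.
Total: 1125 days.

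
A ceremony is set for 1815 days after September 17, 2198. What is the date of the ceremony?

September 7, 2203

Count 1815 days after September 17, 2198:
Day-of-year of September 17, 2198: 260.
Day-of-year of September 7, 2203: 250.
2198 has 365 days, so 365 − 260 = 105 days remain in 2198.
Full years: 2199: 365; 2200: 365; 2201: 365; 2202: 365. Sum = 1460.
Total: 105 + 1460 + 250 = 1815 days.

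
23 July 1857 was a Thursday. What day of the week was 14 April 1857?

Count forward from the earlier date (April 14, 1857) to the later (July 23, 1857):
April 1857: 30 − 14 = 16 days remain.
Then May (31), June (30): 31 + 30 = 61 days.
July 1–23, 1857: 23 days.
Total: 16 + 61 + 23 = 100 days.
100 mod 7 = 2, so 2 days before Thursday is Tuesday.

Tuesday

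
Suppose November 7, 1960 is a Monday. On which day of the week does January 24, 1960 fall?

Count forward from the earlier date (January 24, 1960) to the later (November 7, 1960):
January 1960: 31 − 24 = 7 days remain.
Then 9 full months totalling 274 days.
November 1–7, 1960: 7 days.
Total: 7 + 274 + 7 = 288 days.
288 mod 7 = 1, so 1 day before Monday is Sunday.

Sunday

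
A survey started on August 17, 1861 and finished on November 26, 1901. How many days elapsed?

Day-of-year of August 17, 1861: 229.
Day-of-year of November 26, 1901: 330.
1861 has 365 days, so 365 − 229 = 136 days remain in 1861.
Full years 1862–1900: 30 common + 9 leap = 30×365 + 9×366 = 14244 days.
Total: 136 + 14244 + 330 = 14710 days.

14710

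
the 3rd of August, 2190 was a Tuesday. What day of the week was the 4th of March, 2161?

Count forward from the earlier date (March 4, 2161) to the later (August 3, 2190):
From March 4, 2161 to March 4, 2190: 29 years, of which 7 contain a Feb 29 — 22×365 + 7×366 = 10592 days.
March 2190: 31 − 4 = 27 days remain.
Then April (30), May (31), June (30), July (31): 30 + 31 + 30 + 31 = 122 days.
August 1–3, 2190: 3 days.
Residual: 152 days.
Total: 10744 days.
10744 mod 7 = 6, so 6 days before Tuesday is Wednesday.

Wednesday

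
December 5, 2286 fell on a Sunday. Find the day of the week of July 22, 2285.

Wednesday

Count forward from the earlier date (July 22, 2285) to the later (December 5, 2286):
July 2285: 31 − 22 = 9 days remain.
Then 16 full months totalling 487 days.
December 1–5, 2286: 5 days.
Total: 9 + 487 + 5 = 501 days.
501 mod 7 = 4, so 4 days before Sunday is Wednesday.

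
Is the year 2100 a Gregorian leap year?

2100 is not a leap year (divisible by 100 but not 400).

No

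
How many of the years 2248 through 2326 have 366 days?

Years divisible by 4: 2248, 2252, …, 2324 — 20 in all.
Of these, 2300 is divisible by 100 but not 400, so not leap.
Leap years: 20 − 1 = 19.

19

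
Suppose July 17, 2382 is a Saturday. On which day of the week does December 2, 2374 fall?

Monday

Count forward from the earlier date (December 2, 2374) to the later (July 17, 2382):
Day-of-year of December 2, 2374: 336.
Day-of-year of July 17, 2382: 198.
2374 has 365 days, so 365 − 336 = 29 days remain in 2374.
Full years 2375–2381: 5 common + 2 leap = 5×365 + 2×366 = 2557 days.
Total: 29 + 2557 + 198 = 2784 days.
2784 mod 7 = 5, so 5 days before Saturday is Monday.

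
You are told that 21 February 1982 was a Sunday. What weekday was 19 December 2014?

Day-of-year of February 21, 1982: 52.
Day-of-year of December 19, 2014: 353.
1982 has 365 days, so 365 − 52 = 313 days remain in 1982.
Full years 1983–2013: 23 common + 8 leap = 23×365 + 8×366 = 11323 days.
Total: 313 + 11323 + 353 = 11989 days.
11989 mod 7 = 5, so 5 days after Sunday is Friday.

Friday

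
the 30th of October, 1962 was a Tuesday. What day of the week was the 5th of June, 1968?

October 30, 1962 → October 30, 1963: 365 days.
October 30, 1963 → October 30, 1964: 366 days (1964 is a leap year).
October 30, 1964 → October 30, 1965: 365 days.
October 30, 1965 → October 30, 1966: 365 days.
October 30, 1966 → October 30, 1967: 365 days.
October 1967: 31 − 30 = 1 day remains.
Then November (30), December (31), January (31), February 1968 (29), March (31), April (30), May (31): 30 + 31 + 31 + 29 + 31 + 30 + 31 = 213 days.
June 1–5, 1968: 5 days.
Residual: 219 days.
Total: 2045 days.
2045 mod 7 = 1, so 1 day after Tuesday is Wednesday.

Wednesday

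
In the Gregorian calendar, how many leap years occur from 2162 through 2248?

21

Years divisible by 4: 2164, 2168, …, 2248 — 22 in all.
Of these, 2200 is divisible by 100 but not 400, so not leap.
Leap years: 22 − 1 = 21.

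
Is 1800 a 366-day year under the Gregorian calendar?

1800 is not a leap year (divisible by 100 but not 400).

No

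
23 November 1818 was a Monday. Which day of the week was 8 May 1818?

Count forward from the earlier date (May 8, 1818) to the later (November 23, 1818):
May 1818: 31 − 8 = 23 days remain.
Then June (30), July (31), August (31), September (30), October (31): 30 + 31 + 31 + 30 + 31 = 153 days.
November 1–23, 1818: 23 days.
Total: 23 + 153 + 23 = 199 days.
199 mod 7 = 3, so 3 days before Monday is Friday.

Friday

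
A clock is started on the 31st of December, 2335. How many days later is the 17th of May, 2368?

Day-of-year of December 31, 2335: 365.
Day-of-year of May 17, 2368: 138.
2335 has 365 days, so 365 − 365 = 0 days remain in 2335.
Full years 2336–2367: 24 common + 8 leap = 24×365 + 8×366 = 11688 days.
Total: 0 + 11688 + 138 = 11826 days.

11826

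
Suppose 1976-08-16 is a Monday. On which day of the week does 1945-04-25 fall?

Wednesday

Count forward from the earlier date (April 25, 1945) to the later (August 16, 1976):
Day-of-year of April 25, 1945: 115.
Day-of-year of August 16, 1976: 229.
1945 has 365 days, so 365 − 115 = 250 days remain in 1945.
Full years 1946–1975: 23 common + 7 leap = 23×365 + 7×366 = 10957 days.
Total: 250 + 10957 + 229 = 11436 days.
11436 mod 7 = 5, so 5 days before Monday is Wednesday.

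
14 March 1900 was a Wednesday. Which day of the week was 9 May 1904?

Monday

March 14, 1900 → March 14, 1901: 365 days.
March 14, 1901 → March 14, 1902: 365 days.
March 14, 1902 → March 14, 1903: 365 days.
March 14, 1903 → March 14, 1904: 366 days (1904 is a leap year).
March 1904: 31 − 14 = 17 days remain.
Then April (30): 30 days.
May 1–9, 1904: 9 days.
Residual: 56 days.
Total: 1517 days.
1517 mod 7 = 5, so 5 days after Wednesday is Monday.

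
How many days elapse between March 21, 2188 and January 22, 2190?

Day-of-year of March 21, 2188: 81.
Day-of-year of January 22, 2190: 22.
2188 has 366 days, so 366 − 81 = 285 days remain in 2188.
Full years: 2189: 365. Sum = 365.
Total: 285 + 365 + 22 = 672 days.

672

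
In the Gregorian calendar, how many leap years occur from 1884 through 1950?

16

Years divisible by 4: 1884, 1888, …, 1948 — 17 in all.
Of these, 1900 is divisible by 100 but not 400, so not leap.
Leap years: 17 − 1 = 16.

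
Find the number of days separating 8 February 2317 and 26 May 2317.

February 2317: 28 − 8 = 20 days remain (2317 is not a leap year, so February has 28 days).
Then March (31), April (30): 31 + 30 = 61 days.
May 1–26, 2317: 26 days.
Total: 20 + 61 + 26 = 107 days.

107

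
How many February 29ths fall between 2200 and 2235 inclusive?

Years divisible by 4 in [2200, 2235]: 2200, 2204, 2208, 2212, 2216, 2220, 2224, 2228, 2232.
Of these, 2200 is divisible by 100 but not 400, so not leap.
Leap years: 9 − 1 = 8.

8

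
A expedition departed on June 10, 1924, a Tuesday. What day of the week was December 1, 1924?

Monday

June 1924: 30 − 10 = 20 days remain.
Then July (31), August (31), September (30), October (31), November (30): 31 + 31 + 30 + 31 + 30 = 153 days.
December 1, 1924: 1 day.
Total: 20 + 153 + 1 = 174 days.
174 mod 7 = 6, so 6 days after Tuesday is Monday.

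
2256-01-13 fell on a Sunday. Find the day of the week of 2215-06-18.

Sunday

Count forward from the earlier date (June 18, 2215) to the later (January 13, 2256):
From June 18, 2215 to June 18, 2255: 40 years, of which 10 contain a Feb 29 — 30×365 + 10×366 = 14610 days.
June 2255: 30 − 18 = 12 days remain.
Then July (31), August (31), September (30), October (31), November (30), December (31): 31 + 31 + 30 + 31 + 30 + 31 = 184 days.
January 1–13, 2256: 13 days.
Residual: 209 days.
Total: 14819 days.
14819 is a multiple of 7, so 2215-06-18 falls on the same weekday: Sunday.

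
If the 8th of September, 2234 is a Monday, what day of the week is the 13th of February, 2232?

Monday

Count forward from the earlier date (February 13, 2232) to the later (September 8, 2234):
Day-of-year of February 13, 2232: 44.
Day-of-year of September 8, 2234: 251.
2232 has 366 days, so 366 − 44 = 322 days remain in 2232.
Full years: 2233: 365. Sum = 365.
Total: 322 + 365 + 251 = 938 days.
938 is a multiple of 7, so the 13th of February, 2232 falls on the same weekday: Monday.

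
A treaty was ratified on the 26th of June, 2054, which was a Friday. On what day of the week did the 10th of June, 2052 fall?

Count forward from the earlier date (June 10, 2052) to the later (June 26, 2054):
June 2052: 30 − 10 = 20 days remain.
Then 23 full months totalling 700 days.
June 1–26, 2054: 26 days.
Total: 20 + 700 + 26 = 746 days.
746 mod 7 = 4, so 4 days before Friday is Monday.

Monday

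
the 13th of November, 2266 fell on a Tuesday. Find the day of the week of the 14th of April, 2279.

Day-of-year of November 13, 2266: 317.
Day-of-year of April 14, 2279: 104.
2266 has 365 days, so 365 − 317 = 48 days remain in 2266.
Full years 2267–2278: 9 common + 3 leap = 9×365 + 3×366 = 4383 days.
Total: 48 + 4383 + 104 = 4535 days.
4535 mod 7 = 6, so 6 days after Tuesday is Monday.

Monday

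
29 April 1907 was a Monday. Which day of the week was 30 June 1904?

Thursday

Count forward from the earlier date (June 30, 1904) to the later (April 29, 1907):
June 30, 1904 → June 30, 1905: 365 days.
June 30, 1905 → June 30, 1906: 365 days.
June 1906: 30 − 30 = 0 days remain.
Then 9 full months totalling 274 days.
April 1–29, 1907: 29 days.
Residual: 303 days.
Total: 1033 days.
1033 mod 7 = 4, so 4 days before Monday is Thursday.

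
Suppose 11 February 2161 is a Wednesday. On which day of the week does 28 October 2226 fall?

Day-of-year of February 11, 2161: 42.
Day-of-year of October 28, 2226: 301.
2161 has 365 days, so 365 − 42 = 323 days remain in 2161.
Full years 2162–2225: 49 common + 15 leap = 49×365 + 15×366 = 23375 days.
Total: 323 + 23375 + 301 = 23999 days.
23999 mod 7 = 3, so 3 days after Wednesday is Saturday.

Saturday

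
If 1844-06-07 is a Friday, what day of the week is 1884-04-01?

Day-of-year of June 7, 1844: 159.
Day-of-year of April 1, 1884: 92.
1844 has 366 days, so 366 − 159 = 207 days remain in 1844.
Full years 1845–1883: 30 common + 9 leap = 30×365 + 9×366 = 14244 days.
Total: 207 + 14244 + 92 = 14543 days.
14543 mod 7 = 4, so 4 days after Friday is Tuesday.

Tuesday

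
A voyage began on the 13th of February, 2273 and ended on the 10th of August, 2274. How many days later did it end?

February 2273: 28 − 13 = 15 days remain (2273 is not a leap year, so February has 28 days).
Then 17 full months totalling 518 days.
August 1–10, 2274: 10 days.
Total: 15 + 518 + 10 = 543 days.

543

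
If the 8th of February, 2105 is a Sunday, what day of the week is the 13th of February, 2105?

Within February 2105: 13 − 8 = 5 days.
5 mod 7 = 5, so 5 days after Sunday is Friday.

Friday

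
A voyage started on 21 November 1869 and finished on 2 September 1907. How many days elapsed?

Day-of-year of November 21, 1869: 325.
Day-of-year of September 2, 1907: 245.
1869 has 365 days, so 365 − 325 = 40 days remain in 1869.
Full years 1870–1906: 29 common + 8 leap = 29×365 + 8×366 = 13513 days.
Total: 40 + 13513 + 245 = 13798 days.

13798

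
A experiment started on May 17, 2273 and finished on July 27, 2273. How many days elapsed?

May 2273: 31 − 17 = 14 days remain.
Then June (30): 30 days.
July 1–27, 2273: 27 days.
Total: 14 + 30 + 27 = 71 days.

71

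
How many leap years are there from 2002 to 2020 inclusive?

5

Years divisible by 4 in [2002, 2020]: 2004, 2008, 2012, 2016, 2020.
No century exceptions apply. Count: 5.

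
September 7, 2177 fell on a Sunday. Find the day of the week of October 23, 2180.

Monday

Day-of-year of September 7, 2177: 250.
Day-of-year of October 23, 2180: 297.
2177 has 365 days, so 365 − 250 = 115 days remain in 2177.
Full years: 2178: 365; 2179: 365. Sum = 730.
Total: 115 + 730 + 297 = 1142 days.
1142 mod 7 = 1, so 1 day after Sunday is Monday.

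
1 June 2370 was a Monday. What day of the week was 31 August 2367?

Thursday

Count forward from the earlier date (August 31, 2367) to the later (June 1, 2370):
Day-of-year of August 31, 2367: 243.
Day-of-year of June 1, 2370: 152.
2367 has 365 days, so 365 − 243 = 122 days remain in 2367.
Full years: 2368: 366; 2369: 365. Sum = 731.
Total: 122 + 731 + 152 = 1005 days.
1005 mod 7 = 4, so 4 days before Monday is Thursday.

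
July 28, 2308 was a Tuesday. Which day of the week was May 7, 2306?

Count forward from the earlier date (May 7, 2306) to the later (July 28, 2308):
May 7, 2306 → May 7, 2307: 365 days.
May 7, 2307 → May 7, 2308: 366 days (2308 is a leap year).
May 2308: 31 − 7 = 24 days remain.
Then June (30): 30 days.
July 1–28, 2308: 28 days.
Residual: 82 days.
Total: 813 days.
813 mod 7 = 1, so 1 day before Tuesday is Monday.

Monday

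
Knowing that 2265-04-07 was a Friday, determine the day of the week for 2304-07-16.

Saturday

From April 7, 2265 to April 7, 2304: 39 years, of which 9 contain a Feb 29 — 30×365 + 9×366 = 14244 days.
(2300 is not a leap year (divisible by 100 but not 400).)
April 2304: 30 − 7 = 23 days remain.
Then May (31), June (30): 31 + 30 = 61 days.
July 1–16, 2304: 16 days.
Residual: 100 days.
Total: 14344 days.
14344 mod 7 = 1, so 1 day after Friday is Saturday.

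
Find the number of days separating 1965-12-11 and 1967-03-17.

December 11, 1965 → December 11, 1966: 365 days.
December 1966: 31 − 11 = 20 days remain.
Then January (31), February 1967 (28): 31 + 28 = 59 days.
March 1–17, 1967: 17 days.
Residual: 96 days.
Total: 461 days.

461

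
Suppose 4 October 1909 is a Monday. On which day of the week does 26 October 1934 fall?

Friday

From October 4, 1909 to October 4, 1934: 25 years, of which 6 contain a Feb 29 — 19×365 + 6×366 = 9131 days.
Within October 1934: 26 − 4 = 22 days.
Total: 9153 days.
9153 mod 7 = 4, so 4 days after Monday is Friday.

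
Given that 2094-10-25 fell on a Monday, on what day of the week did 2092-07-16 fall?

Wednesday

Count forward from the earlier date (July 16, 2092) to the later (October 25, 2094):
July 2092: 31 − 16 = 15 days remain.
Then 26 full months totalling 791 days.
October 1–25, 2094: 25 days.
Total: 15 + 791 + 25 = 831 days.
831 mod 7 = 5, so 5 days before Monday is Wednesday.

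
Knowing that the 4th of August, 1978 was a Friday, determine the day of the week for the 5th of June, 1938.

Count forward from the earlier date (June 5, 1938) to the later (August 4, 1978):
Day-of-year of June 5, 1938: 156.
Day-of-year of August 4, 1978: 216.
1938 has 365 days, so 365 − 156 = 209 days remain in 1938.
Full years 1939–1977: 29 common + 10 leap = 29×365 + 10×366 = 14245 days.
Total: 209 + 14245 + 216 = 14670 days.
14670 mod 7 = 5, so 5 days before Friday is Sunday.

Sunday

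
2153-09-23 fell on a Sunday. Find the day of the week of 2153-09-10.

Count forward from the earlier date (September 10, 2153) to the later (September 23, 2153):
Within September 2153: 23 − 10 = 13 days.
13 mod 7 = 6, so 6 days before Sunday is Monday.

Monday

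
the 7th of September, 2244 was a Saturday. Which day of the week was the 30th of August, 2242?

Count forward from the earlier date (August 30, 2242) to the later (September 7, 2244):
Day-of-year of August 30, 2242: 242.
Day-of-year of September 7, 2244: 251.
2242 has 365 days, so 365 − 242 = 123 days remain in 2242.
Full years: 2243: 365. Sum = 365.
Total: 123 + 365 + 251 = 739 days.
739 mod 7 = 4, so 4 days before Saturday is Tuesday.

Tuesday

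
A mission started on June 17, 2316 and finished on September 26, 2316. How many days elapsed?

June 2316: 30 − 17 = 13 days remain.
Then July (31), August (31): 31 + 31 = 62 days.
September 1–26, 2316: 26 days.
Total: 13 + 62 + 26 = 101 days.

101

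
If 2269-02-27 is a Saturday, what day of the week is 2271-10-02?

Day-of-year of February 27, 2269: 58.
Day-of-year of October 2, 2271: 275.
2269 has 365 days, so 365 − 58 = 307 days remain in 2269.
Full years: 2270: 365. Sum = 365.
Total: 307 + 365 + 275 = 947 days.
947 mod 7 = 2, so 2 days after Saturday is Monday.

Monday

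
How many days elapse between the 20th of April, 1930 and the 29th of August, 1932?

April 20, 1930 → April 20, 1931: 365 days.
April 20, 1931 → April 20, 1932: 366 days (1932 is a leap year).
April 1932: 30 − 20 = 10 days remain.
Then May (31), June (30), July (31): 31 + 30 + 31 = 92 days.
August 1–29, 1932: 29 days.
Residual: 131 days.
Total: 862 days.

862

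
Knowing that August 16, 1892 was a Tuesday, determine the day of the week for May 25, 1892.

Count forward from the earlier date (May 25, 1892) to the later (August 16, 1892):
May 1892: 31 − 25 = 6 days remain.
Then June (30), July (31): 30 + 31 = 61 days.
August 1–16, 1892: 16 days.
Total: 6 + 61 + 16 = 83 days.
83 mod 7 = 6, so 6 days before Tuesday is Wednesday.

Wednesday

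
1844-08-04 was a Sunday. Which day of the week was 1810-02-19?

Monday

Count forward from the earlier date (February 19, 1810) to the later (August 4, 1844):
From February 19, 1810 to February 19, 1844: 34 years, of which 8 contain a Feb 29 — 26×365 + 8×366 = 12418 days.
February 1844: 29 − 19 = 10 days remain (1844 is a leap year, so February has 29 days).
Then March (31), April (30), May (31), June (30), July (31): 31 + 30 + 31 + 30 + 31 = 153 days.
August 1–4, 1844: 4 days.
Residual: 167 days.
Total: 12585 days.
12585 mod 7 = 6, so 6 days before Sunday is Monday.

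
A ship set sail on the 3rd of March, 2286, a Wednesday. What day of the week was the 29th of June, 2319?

Sunday

Day-of-year of March 3, 2286: 62.
Day-of-year of June 29, 2319: 180.
2286 has 365 days, so 365 − 62 = 303 days remain in 2286.
Full years 2287–2318: 25 common + 7 leap = 25×365 + 7×366 = 11687 days.
Total: 303 + 11687 + 180 = 12170 days.
12170 mod 7 = 4, so 4 days after Wednesday is Sunday.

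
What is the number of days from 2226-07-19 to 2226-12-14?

July 2226: 31 − 19 = 12 days remain.
Then August (31), September (30), October (31), November (30): 31 + 30 + 31 + 30 = 122 days.
December 1–14, 2226: 14 days.
Total: 12 + 122 + 14 = 148 days.

148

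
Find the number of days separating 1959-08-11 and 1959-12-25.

136

August 1959: 31 − 11 = 20 days remain.
Then September (30), October (31), November (30): 30 + 31 + 30 = 91 days.
December 1–25, 1959: 25 days.
Total: 20 + 91 + 25 = 136 days.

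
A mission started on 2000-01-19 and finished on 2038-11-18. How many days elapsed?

14183

Day-of-year of January 19, 2000: 19.
Day-of-year of November 18, 2038: 322.
2000 has 366 days, so 366 − 19 = 347 days remain in 2000.
Full years 2001–2037: 28 common + 9 leap = 28×365 + 9×366 = 13514 days.
Total: 347 + 13514 + 322 = 14183 days.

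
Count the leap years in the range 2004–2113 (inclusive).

27

Years divisible by 4: 2004, 2008, …, 2112 — 28 in all.
Of these, 2100 is divisible by 100 but not 400, so not leap.
Leap years: 28 − 1 = 27.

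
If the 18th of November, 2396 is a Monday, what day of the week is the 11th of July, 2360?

Monday

Count forward from the earlier date (July 11, 2360) to the later (November 18, 2396):
Day-of-year of July 11, 2360: 193.
Day-of-year of November 18, 2396: 323.
2360 has 366 days, so 366 − 193 = 173 days remain in 2360.
Full years 2361–2395: 27 common + 8 leap = 27×365 + 8×366 = 12783 days.
Total: 173 + 12783 + 323 = 13279 days.
13279 is a multiple of 7, so the 11th of July, 2360 falls on the same weekday: Monday.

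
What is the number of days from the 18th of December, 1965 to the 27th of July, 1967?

December 1965: 31 − 18 = 13 days remain.
Then 18 full months totalling 546 days.
July 1–27, 1967: 27 days.
Total: 13 + 546 + 27 = 586 days.

586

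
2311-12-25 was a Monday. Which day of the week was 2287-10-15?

Count forward from the earlier date (October 15, 2287) to the later (December 25, 2311):
From October 15, 2287 to October 15, 2311: 24 years, of which 5 contain a Feb 29 — 19×365 + 5×366 = 8765 days.
(2300 is not a leap year (divisible by 100 but not 400).)
October 2311: 31 − 15 = 16 days remain.
Then November (30): 30 days.
December 1–25, 2311: 25 days.
Residual: 71 days.
Total: 8836 days.
8836 mod 7 = 2, so 2 days before Monday is Saturday.

Saturday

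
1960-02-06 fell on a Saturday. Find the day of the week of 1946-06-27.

Thursday

Count forward from the earlier date (June 27, 1946) to the later (February 6, 1960):
From June 27, 1946 to June 27, 1959: 13 years, of which 3 contain a Feb 29 — 10×365 + 3×366 = 4748 days.
June 1959: 30 − 27 = 3 days remain.
Then July (31), August (31), September (30), October (31), November (30), December (31), January (31): 31 + 31 + 30 + 31 + 30 + 31 + 31 = 215 days.
February 1–6, 1960: 6 days (1960 is a leap year).
Residual: 224 days.
Total: 4972 days.
4972 mod 7 = 2, so 2 days before Saturday is Thursday.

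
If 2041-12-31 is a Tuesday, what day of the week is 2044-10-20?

Thursday

December 31, 2041 → December 31, 2042: 365 days.
December 31, 2042 → December 31, 2043: 365 days.
December 2043: 31 − 31 = 0 days remain.
Then 9 full months totalling 274 days.
October 1–20, 2044: 20 days.
Residual: 294 days.
Total: 1024 days.
1024 mod 7 = 2, so 2 days after Tuesday is Thursday.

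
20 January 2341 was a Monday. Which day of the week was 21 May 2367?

Sunday

From January 20, 2341 to January 20, 2367: 26 years, of which 6 contain a Feb 29 — 20×365 + 6×366 = 9496 days.
January 2367: 31 − 20 = 11 days remain.
Then February 2367 (28), March (31), April (30): 28 + 31 + 30 = 89 days.
May 1–21, 2367: 21 days.
Residual: 121 days.
Total: 9617 days.
9617 mod 7 = 6, so 6 days after Monday is Sunday.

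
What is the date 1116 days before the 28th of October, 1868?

the 8th of October, 1865

Count 1116 days before October 28, 1868:
October 8, 1865 → October 8, 1866: 365 days.
October 8, 1866 → October 8, 1867: 365 days.
October 8, 1867 → October 8, 1868: 366 days (1868 is a leap year).
Within October 1868: 28 − 8 = 20 days.
Total: 1116 days.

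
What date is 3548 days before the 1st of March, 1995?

the 13th of June, 1985

Count 3548 days before March 1, 1995:
From June 13, 1985 to June 13, 1994: 9 years, of which 2 contain a Feb 29 — 7×365 + 2×366 = 3287 days.
June 1994: 30 − 13 = 17 days remain.
Then July (31), August (31), September (30), October (31), November (30), December (31), January (31), February 1995 (28): 31 + 31 + 30 + 31 + 30 + 31 + 31 + 28 = 243 days.
March 1, 1995: 1 day.
Residual: 261 days.
Total: 3548 days.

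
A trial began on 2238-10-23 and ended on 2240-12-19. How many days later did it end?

788

October 2238: 31 − 23 = 8 days remain.
Then 25 full months totalling 761 days.
December 1–19, 2240: 19 days.
Total: 8 + 761 + 19 = 788 days.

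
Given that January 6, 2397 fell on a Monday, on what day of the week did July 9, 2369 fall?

Wednesday

Count forward from the earlier date (July 9, 2369) to the later (January 6, 2397):
Day-of-year of July 9, 2369: 190.
Day-of-year of January 6, 2397: 6.
2369 has 365 days, so 365 − 190 = 175 days remain in 2369.
Full years 2370–2396: 20 common + 7 leap = 20×365 + 7×366 = 9862 days.
Total: 175 + 9862 + 6 = 10043 days.
10043 mod 7 = 5, so 5 days before Monday is Wednesday.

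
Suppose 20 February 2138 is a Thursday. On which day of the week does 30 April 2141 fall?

Sunday

February 20, 2138 → February 20, 2139: 365 days.
February 20, 2139 → February 20, 2140: 365 days.
February 20, 2140 → February 20, 2141: 366 days (2140 is a leap year).
February 2141: 28 − 20 = 8 days remain (2141 is not a leap year, so February has 28 days).
Then March (31): 31 days.
April 1–30, 2141: 30 days.
Residual: 69 days.
Total: 1165 days.
1165 mod 7 = 3, so 3 days after Thursday is Sunday.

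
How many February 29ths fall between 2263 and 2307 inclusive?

Years divisible by 4 in [2263, 2307]: 2264, 2268, 2272, 2276, 2280, 2284, 2288, 2292, 2296, 2300, 2304.
Of these, 2300 is divisible by 100 but not 400, so not leap.
Leap years: 11 − 1 = 10.

10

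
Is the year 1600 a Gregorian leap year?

Yes

1600 is a leap year (divisible by 400).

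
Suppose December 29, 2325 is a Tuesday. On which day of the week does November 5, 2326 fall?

Friday

December 2325: 31 − 29 = 2 days remain.
Then 10 full months totalling 304 days.
November 1–5, 2326: 5 days.
Residual: 311 days.
Total: 311 days.
311 mod 7 = 3, so 3 days after Tuesday is Friday.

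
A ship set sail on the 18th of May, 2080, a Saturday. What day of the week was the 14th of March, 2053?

Count forward from the earlier date (March 14, 2053) to the later (May 18, 2080):
From March 14, 2053 to March 14, 2080: 27 years, of which 7 contain a Feb 29 — 20×365 + 7×366 = 9862 days.
March 2080: 31 − 14 = 17 days remain.
Then April (30): 30 days.
May 1–18, 2080: 18 days.
Residual: 65 days.
Total: 9927 days.
9927 mod 7 = 1, so 1 day before Saturday is Friday.

Friday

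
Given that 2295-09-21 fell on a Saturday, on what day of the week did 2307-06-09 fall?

Sunday

From September 21, 2295 to September 21, 2306: 11 years, of which 2 contain a Feb 29 — 9×365 + 2×366 = 4017 days.
(2300 is not a leap year (divisible by 100 but not 400).)
September 2306: 30 − 21 = 9 days remain.
Then October (31), November (30), December (31), January (31), February 2307 (28), March (31), April (30), May (31): 31 + 30 + 31 + 31 + 28 + 31 + 30 + 31 = 243 days.
June 1–9, 2307: 9 days.
Residual: 261 days.
Total: 4278 days.
4278 mod 7 = 1, so 1 day after Saturday is Sunday.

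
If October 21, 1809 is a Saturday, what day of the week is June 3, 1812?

Wednesday

Day-of-year of October 21, 1809: 294.
Day-of-year of June 3, 1812: 155.
1809 has 365 days, so 365 − 294 = 71 days remain in 1809.
Full years: 1810: 365; 1811: 365. Sum = 730.
Total: 71 + 730 + 155 = 956 days.
956 mod 7 = 4, so 4 days after Saturday is Wednesday.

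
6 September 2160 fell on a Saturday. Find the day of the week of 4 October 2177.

Day-of-year of September 6, 2160: 250.
Day-of-year of October 4, 2177: 277.
2160 has 366 days, so 366 − 250 = 116 days remain in 2160.
Full years 2161–2176: 12 common + 4 leap = 12×365 + 4×366 = 5844 days.
Total: 116 + 5844 + 277 = 6237 days.
6237 is a multiple of 7, so 4 October 2177 falls on the same weekday: Saturday.

Saturday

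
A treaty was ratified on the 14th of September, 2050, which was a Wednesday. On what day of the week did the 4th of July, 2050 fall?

Monday

Count forward from the earlier date (July 4, 2050) to the later (September 14, 2050):
July 2050: 31 − 4 = 27 days remain.
Then August (31): 31 days.
September 1–14, 2050: 14 days.
Total: 27 + 31 + 14 = 72 days.
72 mod 7 = 2, so 2 days before Wednesday is Monday.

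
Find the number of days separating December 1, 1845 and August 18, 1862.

From December 1, 1845 to December 1, 1861: 16 years, of which 4 contain a Feb 29 — 12×365 + 4×366 = 5844 days.
December 1861: 31 − 1 = 30 days remain.
Then January (31), February 1862 (28), March (31), April (30), May (31), June (30), July (31): 31 + 28 + 31 + 30 + 31 + 30 + 31 = 212 days.
August 1–18, 1862: 18 days.
Residual: 260 days.
Total: 6104 days.

6104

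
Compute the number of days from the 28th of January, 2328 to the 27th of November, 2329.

669

January 2328: 31 − 28 = 3 days remain.
Then 21 full months totalling 639 days.
November 1–27, 2329: 27 days.
Total: 3 + 639 + 27 = 669 days.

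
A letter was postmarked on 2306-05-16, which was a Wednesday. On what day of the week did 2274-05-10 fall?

Count forward from the earlier date (May 10, 2274) to the later (May 16, 2306):
From May 10, 2274 to May 10, 2306: 32 years, of which 7 contain a Feb 29 — 25×365 + 7×366 = 11687 days.
(2300 is not a leap year (divisible by 100 but not 400).)
Within May 2306: 16 − 10 = 6 days.
Total: 11693 days.
11693 mod 7 = 3, so 3 days before Wednesday is Sunday.

Sunday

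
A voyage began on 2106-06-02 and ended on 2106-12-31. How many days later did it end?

212

June 2106: 30 − 2 = 28 days remain.
Then July (31), August (31), September (30), October (31), November (30): 31 + 31 + 30 + 31 + 30 = 153 days.
December 1–31, 2106: 31 days.
Total: 28 + 153 + 31 = 212 days.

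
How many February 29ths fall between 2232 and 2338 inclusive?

26

Years divisible by 4: 2232, 2236, …, 2336 — 27 in all.
Of these, 2300 is divisible by 100 but not 400, so not leap.
Leap years: 27 − 1 = 26.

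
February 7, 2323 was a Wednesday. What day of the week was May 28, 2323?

Monday

February 2323: 28 − 7 = 21 days remain (2323 is not a leap year, so February has 28 days).
Then March (31), April (30): 31 + 30 = 61 days.
May 1–28, 2323: 28 days.
Total: 21 + 61 + 28 = 110 days.
110 mod 7 = 5, so 5 days after Wednesday is Monday.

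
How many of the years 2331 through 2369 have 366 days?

Years divisible by 4 in [2331, 2369]: 2332, 2336, 2340, 2344, 2348, 2352, 2356, 2360, 2364, 2368.
No century exceptions apply. Count: 10.

10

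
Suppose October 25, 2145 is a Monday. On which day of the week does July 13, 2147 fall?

Thursday

October 2145: 31 − 25 = 6 days remain.
Then 20 full months totalling 607 days.
July 1–13, 2147: 13 days.
Total: 6 + 607 + 13 = 626 days.
626 mod 7 = 3, so 3 days after Monday is Thursday.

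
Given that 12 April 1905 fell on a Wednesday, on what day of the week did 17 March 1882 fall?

Friday

Count forward from the earlier date (March 17, 1882) to the later (April 12, 1905):
Day-of-year of March 17, 1882: 76.
Day-of-year of April 12, 1905: 102.
1882 has 365 days, so 365 − 76 = 289 days remain in 1882.
Full years 1883–1904: 17 common + 5 leap = 17×365 + 5×366 = 8035 days.
Total: 289 + 8035 + 102 = 8426 days.
8426 mod 7 = 5, so 5 days before Wednesday is Friday.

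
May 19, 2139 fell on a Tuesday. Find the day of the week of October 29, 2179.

Day-of-year of May 19, 2139: 139.
Day-of-year of October 29, 2179: 302.
2139 has 365 days, so 365 − 139 = 226 days remain in 2139.
Full years 2140–2178: 29 common + 10 leap = 29×365 + 10×366 = 14245 days.
Total: 226 + 14245 + 302 = 14773 days.
14773 mod 7 = 3, so 3 days after Tuesday is Friday.

Friday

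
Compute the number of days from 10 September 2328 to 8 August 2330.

697

Day-of-year of September 10, 2328: 254.
Day-of-year of August 8, 2330: 220.
2328 has 366 days, so 366 − 254 = 112 days remain in 2328.
Full years: 2329: 365. Sum = 365.
Total: 112 + 365 + 220 = 697 days.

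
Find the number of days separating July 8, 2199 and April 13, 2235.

From July 8, 2199 to July 8, 2234: 35 years, of which 8 contain a Feb 29 — 27×365 + 8×366 = 12783 days.
(2200 is not a leap year (divisible by 100 but not 400).)
July 2234: 31 − 8 = 23 days remain.
Then August (31), September (30), October (31), November (30), December (31), January (31), February 2235 (28), March (31): 31 + 30 + 31 + 30 + 31 + 31 + 28 + 31 = 243 days.
April 1–13, 2235: 13 days.
Residual: 279 days.
Total: 13062 days.

13062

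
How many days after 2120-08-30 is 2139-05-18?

6835

Day-of-year of August 30, 2120: 243.
Day-of-year of May 18, 2139: 138.
2120 has 366 days, so 366 − 243 = 123 days remain in 2120.
Full years 2121–2138: 14 common + 4 leap = 14×365 + 4×366 = 6574 days.
Total: 123 + 6574 + 138 = 6835 days.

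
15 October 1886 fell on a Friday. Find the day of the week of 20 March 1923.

Tuesday

From October 15, 1886 to October 15, 1922: 36 years, of which 8 contain a Feb 29 — 28×365 + 8×366 = 13148 days.
(1900 is not a leap year (divisible by 100 but not 400).)
October 1922: 31 − 15 = 16 days remain.
Then November (30), December (31), January (31), February 1923 (28): 30 + 31 + 31 + 28 = 120 days.
March 1–20, 1923: 20 days.
Residual: 156 days.
Total: 13304 days.
13304 mod 7 = 4, so 4 days after Friday is Tuesday.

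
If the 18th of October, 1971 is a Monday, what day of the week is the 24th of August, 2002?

Day-of-year of October 18, 1971: 291.
Day-of-year of August 24, 2002: 236.
1971 has 365 days, so 365 − 291 = 74 days remain in 1971.
Full years 1972–2001: 22 common + 8 leap = 22×365 + 8×366 = 10958 days.
Total: 74 + 10958 + 236 = 11268 days.
11268 mod 7 = 5, so 5 days after Monday is Saturday.

Saturday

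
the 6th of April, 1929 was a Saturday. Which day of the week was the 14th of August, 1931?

Friday

Day-of-year of April 6, 1929: 96.
Day-of-year of August 14, 1931: 226.
1929 has 365 days, so 365 − 96 = 269 days remain in 1929.
Full years: 1930: 365. Sum = 365.
Total: 269 + 365 + 226 = 860 days.
860 mod 7 = 6, so 6 days after Saturday is Friday.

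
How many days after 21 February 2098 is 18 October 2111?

4986

Day-of-year of February 21, 2098: 52.
Day-of-year of October 18, 2111: 291.
2098 has 365 days, so 365 − 52 = 313 days remain in 2098.
Full years 2099–2110: 10 common + 2 leap = 10×365 + 2×366 = 4382 days.
Total: 313 + 4382 + 291 = 4986 days.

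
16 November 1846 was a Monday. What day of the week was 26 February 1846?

Thursday

Count forward from the earlier date (February 26, 1846) to the later (November 16, 1846):
February 1846: 28 − 26 = 2 days remain (1846 is not a leap year, so February has 28 days).
Then March (31), April (30), May (31), June (30), July (31), August (31), September (30), October (31): 31 + 30 + 31 + 30 + 31 + 31 + 30 + 31 = 245 days.
November 1–16, 1846: 16 days.
Total: 2 + 245 + 16 = 263 days.
263 mod 7 = 4, so 4 days before Monday is Thursday.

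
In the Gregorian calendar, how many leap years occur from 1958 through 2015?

14

Years divisible by 4: 1960, 1964, …, 2012 — 14 in all.
2000 is divisible by 400, so still leap.
No century exceptions apply. Count: 14.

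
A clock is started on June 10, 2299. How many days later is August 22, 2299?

June 2299: 30 − 10 = 20 days remain.
Then July (31): 31 days.
August 1–22, 2299: 22 days.
Total: 20 + 31 + 22 = 73 days.

73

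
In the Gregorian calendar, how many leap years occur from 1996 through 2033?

Years divisible by 4 in [1996, 2033]: 1996, 2000, 2004, 2008, 2012, 2016, 2020, 2024, 2028, 2032.
2000 is divisible by 400, so still leap.
No century exceptions apply. Count: 10.

10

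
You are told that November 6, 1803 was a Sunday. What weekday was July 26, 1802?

Monday

Count forward from the earlier date (July 26, 1802) to the later (November 6, 1803):
Day-of-year of July 26, 1802: 207.
Day-of-year of November 6, 1803: 310.
1802 has 365 days, so 365 − 207 = 158 days remain in 1802.
Total: 158 + 310 = 468 days.
468 mod 7 = 6, so 6 days before Sunday is Monday.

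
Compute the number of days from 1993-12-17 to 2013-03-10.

From December 17, 1993 to December 17, 2012: 19 years, of which 5 contain a Feb 29 — 14×365 + 5×366 = 6940 days.
(2000 is a leap year (divisible by 400).)
December 2012: 31 − 17 = 14 days remain.
Then January (31), February 2013 (28): 31 + 28 = 59 days.
March 1–10, 2013: 10 days.
Residual: 83 days.
Total: 7023 days.

7023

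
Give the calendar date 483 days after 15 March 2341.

11 July 2342

Count 483 days after March 15, 2341:
Day-of-year of March 15, 2341: 74.
Day-of-year of July 11, 2342: 192.
2341 has 365 days, so 365 − 74 = 291 days remain in 2341.
Total: 291 + 192 = 483 days.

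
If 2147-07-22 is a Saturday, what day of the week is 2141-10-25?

Wednesday

Count forward from the earlier date (October 25, 2141) to the later (July 22, 2147):
Day-of-year of October 25, 2141: 298.
Day-of-year of July 22, 2147: 203.
2141 has 365 days, so 365 − 298 = 67 days remain in 2141.
Full years: 2142: 365; 2143: 365; 2144: 366; 2145: 365; 2146: 365. Sum = 1826.
Total: 67 + 1826 + 203 = 2096 days.
2096 mod 7 = 3, so 3 days before Saturday is Wednesday.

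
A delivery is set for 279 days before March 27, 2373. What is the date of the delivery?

June 21, 2372

Count 279 days before March 27, 2373:
Day-of-year of June 21, 2372: 173.
Day-of-year of March 27, 2373: 86.
2372 has 366 days, so 366 − 173 = 193 days remain in 2372.
Total: 193 + 86 = 279 days.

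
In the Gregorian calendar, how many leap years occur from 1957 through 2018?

Years divisible by 4: 1960, 1964, …, 2016 — 15 in all.
2000 is divisible by 400, so still leap.
No century exceptions apply. Count: 15.

15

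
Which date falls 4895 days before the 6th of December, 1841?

the 12th of July, 1828

Count 4895 days before December 6, 1841:
Day-of-year of July 12, 1828: 194.
Day-of-year of December 6, 1841: 340.
1828 has 366 days, so 366 − 194 = 172 days remain in 1828.
Full years 1829–1840: 9 common + 3 leap = 9×365 + 3×366 = 4383 days.
Total: 172 + 4383 + 340 = 4895 days.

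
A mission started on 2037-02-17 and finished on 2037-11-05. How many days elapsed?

February 2037: 28 − 17 = 11 days remain (2037 is not a leap year, so February has 28 days).
Then March (31), April (30), May (31), June (30), July (31), August (31), September (30), October (31): 31 + 30 + 31 + 30 + 31 + 31 + 30 + 31 = 245 days.
November 1–5, 2037: 5 days.
Total: 11 + 245 + 5 = 261 days.

261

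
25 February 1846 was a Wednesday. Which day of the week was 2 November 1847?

February 1846: 28 − 25 = 3 days remain (1846 is not a leap year, so February has 28 days).
Then 20 full months totalling 610 days.
November 1–2, 1847: 2 days.
Total: 3 + 610 + 2 = 615 days.
615 mod 7 = 6, so 6 days after Wednesday is Tuesday.

Tuesday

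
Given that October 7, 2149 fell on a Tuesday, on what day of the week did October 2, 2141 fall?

Monday

Count forward from the earlier date (October 2, 2141) to the later (October 7, 2149):
Day-of-year of October 2, 2141: 275.
Day-of-year of October 7, 2149: 280.
2141 has 365 days, so 365 − 275 = 90 days remain in 2141.
Full years 2142–2148: 5 common + 2 leap = 5×365 + 2×366 = 2557 days.
Total: 90 + 2557 + 280 = 2927 days.
2927 mod 7 = 1, so 1 day before Tuesday is Monday.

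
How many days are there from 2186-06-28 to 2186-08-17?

50

June 2186: 30 − 28 = 2 days remain.
Then July (31): 31 days.
August 1–17, 2186: 17 days.
Total: 2 + 31 + 17 = 50 days.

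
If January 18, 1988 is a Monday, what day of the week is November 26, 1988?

Saturday

January 1988: 31 − 18 = 13 days remain.
Then 9 full months totalling 274 days.
November 1–26, 1988: 26 days.
Total: 13 + 274 + 26 = 313 days.
313 mod 7 = 5, so 5 days after Monday is Saturday.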